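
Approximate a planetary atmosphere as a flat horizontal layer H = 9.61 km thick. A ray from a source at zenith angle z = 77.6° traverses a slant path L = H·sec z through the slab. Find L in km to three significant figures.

44.8 km

sec z = 1/cos 77.6° = 4.6569.
L = 9.61 × 4.6569 = 44.753 km.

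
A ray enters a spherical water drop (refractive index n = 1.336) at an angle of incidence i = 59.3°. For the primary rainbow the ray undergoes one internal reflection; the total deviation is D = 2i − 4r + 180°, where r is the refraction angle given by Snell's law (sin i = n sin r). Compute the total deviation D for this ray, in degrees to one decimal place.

sin r = sin 59.3° / 1.336 = 0.8599/1.336 = 0.6436; r = 40.06°.
D = 2·59.3° − 4·40.06° + 180° = 118.60° − 160.24° + 180° = 138.36°.

138.4°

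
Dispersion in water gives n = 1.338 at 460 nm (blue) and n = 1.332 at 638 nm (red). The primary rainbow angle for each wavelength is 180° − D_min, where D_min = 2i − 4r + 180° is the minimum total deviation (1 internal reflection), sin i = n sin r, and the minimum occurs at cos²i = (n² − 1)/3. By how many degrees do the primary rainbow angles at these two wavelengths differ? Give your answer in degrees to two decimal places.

At 460 nm (n = 1.338): cos²i = 0.26341 → i = 59.120°, r = 39.899°, D_min = 138.643°, rainbow angle = 41.357°.
At 638 nm (n = 1.332): cos²i = 0.25807 → i = 59.469°, r = 40.290°, D_min = 137.776°, rainbow angle = 42.224°.
Angular width = |41.357° − 42.224°| = 0.867°.

0.87°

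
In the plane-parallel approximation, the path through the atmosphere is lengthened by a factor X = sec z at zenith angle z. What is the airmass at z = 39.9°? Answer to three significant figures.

X = sec z = 1/cos 39.9° = 1/0.7672 = 1.3035.

1.30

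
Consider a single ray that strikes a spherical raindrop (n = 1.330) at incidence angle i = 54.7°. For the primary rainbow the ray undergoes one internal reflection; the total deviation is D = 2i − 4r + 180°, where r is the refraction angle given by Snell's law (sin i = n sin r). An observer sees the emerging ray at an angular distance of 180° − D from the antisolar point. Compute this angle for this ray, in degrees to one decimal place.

42.0°

sin r = sin 54.7° / 1.330 = 0.8161/1.330 = 0.6136; r = 37.85°.
D = 2·54.7° − 4·37.85° + 180° = 109.40° − 151.41° + 180° = 137.99°.
Angle from antisolar point = 180° − D = 42.01°.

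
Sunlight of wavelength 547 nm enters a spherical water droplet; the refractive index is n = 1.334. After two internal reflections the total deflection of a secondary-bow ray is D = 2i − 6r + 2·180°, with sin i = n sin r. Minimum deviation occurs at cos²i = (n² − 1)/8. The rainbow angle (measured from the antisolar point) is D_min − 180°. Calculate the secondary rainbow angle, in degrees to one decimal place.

51.2°

cos²i = (1.77956 − 1)/8 = 0.09744; i = arccos(0.31216) = 71.810°.
sin r = sin 71.810°/1.334 = 0.71217; r = 45.411°.
D_min = 2·71.810° − 6·45.411° + 360° = 231.153°.
Rainbow angle = D_min − 180° = 51.153°.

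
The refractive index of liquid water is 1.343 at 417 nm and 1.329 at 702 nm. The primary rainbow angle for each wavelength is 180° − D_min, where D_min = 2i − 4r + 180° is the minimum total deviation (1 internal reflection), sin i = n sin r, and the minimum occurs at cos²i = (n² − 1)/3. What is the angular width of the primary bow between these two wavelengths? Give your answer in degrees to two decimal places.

At 417 nm (n = 1.343): cos²i = 0.26788 → i = 58.830°, r = 39.577°, D_min = 139.354°, rainbow angle = 40.646°.
At 702 nm (n = 1.329): cos²i = 0.25541 → i = 59.643°, r = 40.487°, D_min = 137.337°, rainbow angle = 42.663°.
Angular width = |40.646° − 42.663°| = 2.017°.

2.02°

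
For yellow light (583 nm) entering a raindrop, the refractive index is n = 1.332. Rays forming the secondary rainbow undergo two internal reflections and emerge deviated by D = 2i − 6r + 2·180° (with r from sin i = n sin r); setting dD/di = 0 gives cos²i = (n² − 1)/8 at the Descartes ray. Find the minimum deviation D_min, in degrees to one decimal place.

cos²i = (1.77422 − 1)/8 = 0.09678; i = arccos(0.31109) = 71.875°.
sin r = sin 71.875°/1.332 = 0.71350; r = 45.520°.
D_min = 2·71.875° − 6·45.520° + 360° = 230.628°.

230.6°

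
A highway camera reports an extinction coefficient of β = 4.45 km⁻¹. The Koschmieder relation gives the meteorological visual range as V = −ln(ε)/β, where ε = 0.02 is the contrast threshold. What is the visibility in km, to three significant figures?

V = −ln(0.02) / 4.45 = 3.912 / 4.45 = 0.8791 km.

0.879 km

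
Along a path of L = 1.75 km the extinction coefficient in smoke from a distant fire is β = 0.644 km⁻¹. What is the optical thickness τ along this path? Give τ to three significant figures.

1.13

τ = β·L = 0.644 × 1.75 = 1.1270.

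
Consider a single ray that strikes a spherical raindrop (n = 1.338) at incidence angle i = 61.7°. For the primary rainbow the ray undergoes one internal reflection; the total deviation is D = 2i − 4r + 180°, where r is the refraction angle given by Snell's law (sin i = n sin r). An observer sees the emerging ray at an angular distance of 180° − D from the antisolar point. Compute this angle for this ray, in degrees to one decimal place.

sin r = sin 61.7° / 1.338 = 0.8805/1.338 = 0.6581; r = 41.15°.
D = 2·61.7° − 4·41.15° + 180° = 123.40° − 164.61° + 180° = 138.79°.
Angle from antisolar point = 180° − D = 41.21°.

41.2°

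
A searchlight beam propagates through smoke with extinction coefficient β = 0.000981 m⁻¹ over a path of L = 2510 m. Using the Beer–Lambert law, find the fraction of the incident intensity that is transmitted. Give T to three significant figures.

τ = β·L = 0.000981 × 2510 = 2.4623.
T = exp(−2.4623) = 0.0852.

0.0852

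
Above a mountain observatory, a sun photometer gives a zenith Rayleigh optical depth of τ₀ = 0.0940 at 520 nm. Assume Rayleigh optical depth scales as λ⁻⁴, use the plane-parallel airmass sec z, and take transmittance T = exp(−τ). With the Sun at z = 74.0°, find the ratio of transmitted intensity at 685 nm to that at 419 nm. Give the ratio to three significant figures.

2.01

Airmass: sec 74.0° = 3.6280.
τ(685 nm) = 0.0940 × (520/685)⁴ × 3.6280 = 0.0940 × 0.3321 × 3.6280 = 0.1133.
τ(419 nm) = 0.0940 × (520/419)⁴ × 3.6280 = 0.0940 × 2.3722 × 3.6280 = 0.8090.
T(685)/T(419) = exp(τ_B − τ_A) = exp(0.6957) = 2.0052.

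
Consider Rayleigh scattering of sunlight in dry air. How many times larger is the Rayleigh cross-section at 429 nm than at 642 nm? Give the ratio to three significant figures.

5.02

Rayleigh scattering ∝ λ⁻⁴, so the ratio of coefficients is the inverse fourth power of the wavelength ratio.
σ(429)/σ(642) = (642/429)⁴ = (1.4965)⁴ = 5.015.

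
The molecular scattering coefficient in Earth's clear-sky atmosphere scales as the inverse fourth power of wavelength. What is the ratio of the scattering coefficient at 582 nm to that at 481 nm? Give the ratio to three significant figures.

Rayleigh scattering ∝ λ⁻⁴, so the ratio of coefficients is the inverse fourth power of the wavelength ratio.
σ(582)/σ(481) = (481/582)⁴ = (0.8265)⁴ = 0.4665.

0.467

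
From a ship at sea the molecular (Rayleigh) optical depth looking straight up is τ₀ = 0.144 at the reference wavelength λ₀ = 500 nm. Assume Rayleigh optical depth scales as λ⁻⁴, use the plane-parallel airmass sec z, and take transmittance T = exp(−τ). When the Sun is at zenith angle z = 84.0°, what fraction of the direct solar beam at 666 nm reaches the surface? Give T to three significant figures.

sec 84.0° = 9.5668.
τ = 0.144 × (500/666)⁴ × 9.5668 = 0.144 × 0.3177 × 9.5668 = 0.4376.
T = exp(−0.4376) = 0.6456.

0.646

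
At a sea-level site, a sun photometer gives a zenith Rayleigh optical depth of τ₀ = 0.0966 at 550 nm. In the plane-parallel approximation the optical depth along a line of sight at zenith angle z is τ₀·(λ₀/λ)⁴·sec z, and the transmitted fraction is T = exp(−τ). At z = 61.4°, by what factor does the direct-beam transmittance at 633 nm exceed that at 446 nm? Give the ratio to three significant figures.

Airmass: sec 61.4° = 2.0890.
τ(633 nm) = 0.0966 × (550/633)⁴ × 2.0890 = 0.0966 × 0.5699 × 2.0890 = 0.1150.
τ(446 nm) = 0.0966 × (550/446)⁴ × 2.0890 = 0.0966 × 2.3127 × 2.0890 = 0.4667.
T(633)/T(446) = exp(τ_B − τ_A) = exp(0.3517) = 1.4215.

1.42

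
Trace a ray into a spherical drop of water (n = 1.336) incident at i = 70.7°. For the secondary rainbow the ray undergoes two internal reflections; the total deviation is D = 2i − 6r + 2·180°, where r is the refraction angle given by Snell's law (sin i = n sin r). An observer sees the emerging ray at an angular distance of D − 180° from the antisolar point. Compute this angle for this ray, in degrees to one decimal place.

sin r = sin 70.7° / 1.336 = 0.9438/1.336 = 0.7064; r = 44.95°.
D = 2·70.7° − 6·44.95° + 2·180° = 141.40° − 269.67° + 360° = 231.73°.
Angle from antisolar point = D − 180° = 51.73°.

51.7°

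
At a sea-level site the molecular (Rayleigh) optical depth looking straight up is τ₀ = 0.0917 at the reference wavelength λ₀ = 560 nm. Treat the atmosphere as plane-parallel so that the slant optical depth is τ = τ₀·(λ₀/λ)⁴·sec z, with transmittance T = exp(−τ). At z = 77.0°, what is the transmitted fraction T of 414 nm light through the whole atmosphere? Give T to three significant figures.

sec 77.0° = 4.4454.
τ = 0.0917 × (560/414)⁴ × 4.4454 = 0.0917 × 3.3477 × 4.4454 = 1.3647.
T = exp(−1.3647) = 0.2555.

0.255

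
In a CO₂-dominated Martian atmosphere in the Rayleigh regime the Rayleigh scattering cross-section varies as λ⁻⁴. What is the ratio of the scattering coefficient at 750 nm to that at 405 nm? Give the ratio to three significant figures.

0.0850

Rayleigh scattering ∝ λ⁻⁴, so the ratio of coefficients is the inverse fourth power of the wavelength ratio.
σ(750)/σ(405) = (405/750)⁴ = (0.5400)⁴ = 0.08503.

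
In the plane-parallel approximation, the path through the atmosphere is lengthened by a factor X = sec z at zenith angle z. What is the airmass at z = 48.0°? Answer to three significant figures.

1.49

X = sec z = 1/cos 48.0° = 1/0.6691 = 1.4945.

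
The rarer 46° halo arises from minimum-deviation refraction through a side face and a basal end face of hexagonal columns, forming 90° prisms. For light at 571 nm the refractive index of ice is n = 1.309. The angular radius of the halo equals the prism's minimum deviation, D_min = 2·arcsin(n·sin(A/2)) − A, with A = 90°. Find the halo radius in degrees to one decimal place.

n·sin(A/2) = 1.309 × sin 45° = 1.309 × 0.7071 = 0.9256.
D_min = 2·arcsin(0.9256) − 90° = 2 × 67.759° − 90° = 45.519°.

45.5°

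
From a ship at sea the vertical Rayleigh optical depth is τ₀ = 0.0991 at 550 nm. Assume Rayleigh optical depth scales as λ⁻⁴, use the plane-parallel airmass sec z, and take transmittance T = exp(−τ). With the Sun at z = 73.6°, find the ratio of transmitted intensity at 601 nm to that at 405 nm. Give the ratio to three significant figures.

Airmass: sec 73.6° = 3.5418.
τ(601 nm) = 0.0991 × (550/601)⁴ × 3.5418 = 0.0991 × 0.7014 × 3.5418 = 0.2462.
τ(405 nm) = 0.0991 × (550/405)⁴ × 3.5418 = 0.0991 × 3.4012 × 3.5418 = 1.1938.
T(601)/T(405) = exp(τ_B − τ_A) = exp(0.9476) = 2.5796.

2.58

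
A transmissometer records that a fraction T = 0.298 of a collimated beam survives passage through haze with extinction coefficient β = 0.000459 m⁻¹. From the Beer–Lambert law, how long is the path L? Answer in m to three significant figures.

2640 m

Beer–Lambert: T = exp(−βL) ⇒ L = −ln(T)/β = −ln(0.298)/0.000459 = 1.2107/0.000459 = 2638 m.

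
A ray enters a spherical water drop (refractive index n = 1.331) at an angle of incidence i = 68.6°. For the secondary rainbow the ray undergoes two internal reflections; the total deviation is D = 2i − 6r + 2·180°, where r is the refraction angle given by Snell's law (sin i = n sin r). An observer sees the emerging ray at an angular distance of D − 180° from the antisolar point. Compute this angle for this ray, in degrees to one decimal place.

sin r = sin 68.6° / 1.331 = 0.9311/1.331 = 0.6995; r = 44.39°.
D = 2·68.6° − 6·44.39° + 2·180° = 137.20° − 266.33° + 360° = 230.87°.
Angle from antisolar point = D − 180° = 50.87°.

50.9°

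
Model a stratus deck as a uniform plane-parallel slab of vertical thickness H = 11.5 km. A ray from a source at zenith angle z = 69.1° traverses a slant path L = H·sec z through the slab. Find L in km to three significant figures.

32.2 km

sec z = 1/cos 69.1° = 2.8032.
L = 11.5 × 2.8032 = 32.237 km.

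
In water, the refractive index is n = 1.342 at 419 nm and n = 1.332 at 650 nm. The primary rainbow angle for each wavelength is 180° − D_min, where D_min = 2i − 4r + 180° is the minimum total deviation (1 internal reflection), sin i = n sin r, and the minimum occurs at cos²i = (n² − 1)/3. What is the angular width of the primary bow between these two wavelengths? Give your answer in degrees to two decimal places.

1.44°

At 419 nm (n = 1.342): cos²i = 0.26699 → i = 58.888°, r = 39.641°, D_min = 139.213°, rainbow angle = 40.787°.
At 650 nm (n = 1.332): cos²i = 0.25807 → i = 59.469°, r = 40.290°, D_min = 137.776°, rainbow angle = 42.224°.
Angular width = |40.787° − 42.224°| = 1.437°.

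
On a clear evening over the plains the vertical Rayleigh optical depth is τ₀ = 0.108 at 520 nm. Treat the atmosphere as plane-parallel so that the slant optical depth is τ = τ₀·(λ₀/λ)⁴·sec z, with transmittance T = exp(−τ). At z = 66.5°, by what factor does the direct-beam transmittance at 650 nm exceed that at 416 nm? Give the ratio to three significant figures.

1.73

Airmass: sec 66.5° = 2.5078.
τ(650 nm) = 0.108 × (520/650)⁴ × 2.5078 = 0.108 × 0.4096 × 2.5078 = 0.1109.
τ(416 nm) = 0.108 × (520/416)⁴ × 2.5078 = 0.108 × 2.4414 × 2.5078 = 0.6612.
T(650)/T(416) = exp(τ_B − τ_A) = exp(0.5503) = 1.7338.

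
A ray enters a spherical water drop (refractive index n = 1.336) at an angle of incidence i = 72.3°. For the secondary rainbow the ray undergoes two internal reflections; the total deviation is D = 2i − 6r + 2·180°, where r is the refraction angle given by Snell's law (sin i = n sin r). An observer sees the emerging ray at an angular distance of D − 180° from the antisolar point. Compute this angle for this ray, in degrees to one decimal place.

sin r = sin 72.3° / 1.336 = 0.9527/1.336 = 0.7131; r = 45.49°.
D = 2·72.3° − 6·45.49° + 2·180° = 144.60° − 272.91° + 360° = 231.69°.
Angle from antisolar point = D − 180° = 51.69°.

51.7°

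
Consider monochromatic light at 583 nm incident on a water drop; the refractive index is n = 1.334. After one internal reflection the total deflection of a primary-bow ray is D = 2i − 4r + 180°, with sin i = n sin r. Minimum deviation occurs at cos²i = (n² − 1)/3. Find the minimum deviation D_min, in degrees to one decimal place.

cos²i = (1.77956 − 1)/3 = 0.25985; i = arccos(0.50976) = 59.352°.
sin r = sin 59.352°/1.334 = 0.64492; r = 40.159°.
D_min = 2·59.352° − 4·40.159° + 180° = 138.067°.

138.1°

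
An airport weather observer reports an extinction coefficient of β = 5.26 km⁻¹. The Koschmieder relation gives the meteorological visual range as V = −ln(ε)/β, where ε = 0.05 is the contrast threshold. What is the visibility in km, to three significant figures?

0.570 km

V = −ln(0.05) / 5.26 = 2.996 / 5.26 = 0.5695 km.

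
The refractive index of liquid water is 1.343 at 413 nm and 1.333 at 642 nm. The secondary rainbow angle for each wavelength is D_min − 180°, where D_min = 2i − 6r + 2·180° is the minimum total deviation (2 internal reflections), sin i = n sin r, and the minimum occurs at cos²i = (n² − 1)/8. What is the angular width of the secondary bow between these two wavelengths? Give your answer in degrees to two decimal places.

2.59°

At 413 nm (n = 1.343): cos²i = 0.10046 → i = 71.522°, r = 44.928°, D_min = 233.478°, rainbow angle = 53.478°.
At 642 nm (n = 1.333): cos²i = 0.09711 → i = 71.843°, r = 45.466°, D_min = 230.891°, rainbow angle = 50.891°.
Angular width = |53.478° − 50.891°| = 2.587°.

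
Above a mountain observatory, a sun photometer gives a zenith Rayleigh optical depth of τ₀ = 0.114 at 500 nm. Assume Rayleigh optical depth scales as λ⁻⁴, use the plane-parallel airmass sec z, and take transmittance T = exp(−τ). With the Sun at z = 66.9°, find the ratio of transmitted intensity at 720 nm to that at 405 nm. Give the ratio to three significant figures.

Airmass: sec 66.9° = 2.5488.
τ(720 nm) = 0.114 × (500/720)⁴ × 2.5488 = 0.114 × 0.2326 × 2.5488 = 0.0676.
τ(405 nm) = 0.114 × (500/405)⁴ × 2.5488 = 0.114 × 2.3231 × 2.5488 = 0.6750.
T(720)/T(405) = exp(τ_B − τ_A) = exp(0.6074) = 1.8357.

1.84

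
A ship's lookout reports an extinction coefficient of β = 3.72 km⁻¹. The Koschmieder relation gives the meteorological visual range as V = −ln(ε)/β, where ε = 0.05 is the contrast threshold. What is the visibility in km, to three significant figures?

V = −ln(0.05) / 3.72 = 2.996 / 3.72 = 0.8053 km.

0.805 km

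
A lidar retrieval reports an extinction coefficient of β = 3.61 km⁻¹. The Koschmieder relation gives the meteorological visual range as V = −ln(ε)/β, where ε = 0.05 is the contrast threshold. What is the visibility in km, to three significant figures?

V = −ln(0.05) / 3.61 = 2.996 / 3.61 = 0.8298 km.

0.830 km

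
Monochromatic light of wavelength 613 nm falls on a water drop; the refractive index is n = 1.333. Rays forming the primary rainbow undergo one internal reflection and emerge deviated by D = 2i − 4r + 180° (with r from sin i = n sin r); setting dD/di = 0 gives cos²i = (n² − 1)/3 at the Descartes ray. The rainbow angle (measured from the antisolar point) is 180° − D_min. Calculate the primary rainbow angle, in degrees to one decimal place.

cos²i = (1.77689 − 1)/3 = 0.25896; i = arccos(0.50888) = 59.410°.
sin r = sin 59.410°/1.333 = 0.64579; r = 40.225°.
D_min = 2·59.410° − 4·40.225° + 180° = 137.922°.
Rainbow angle = 180° − D_min = 42.078°.

42.1°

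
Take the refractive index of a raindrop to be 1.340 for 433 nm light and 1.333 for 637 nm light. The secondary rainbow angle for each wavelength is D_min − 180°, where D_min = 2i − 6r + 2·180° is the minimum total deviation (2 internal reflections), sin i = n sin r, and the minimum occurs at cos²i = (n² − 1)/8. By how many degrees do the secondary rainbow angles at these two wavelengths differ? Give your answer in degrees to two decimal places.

At 433 nm (n = 1.340): cos²i = 0.09945 → i = 71.618°, r = 45.088°, D_min = 232.709°, rainbow angle = 52.709°.
At 637 nm (n = 1.333): cos²i = 0.09711 → i = 71.843°, r = 45.466°, D_min = 230.891°, rainbow angle = 50.891°.
Angular width = |52.709° − 50.891°| = 1.818°.

1.82°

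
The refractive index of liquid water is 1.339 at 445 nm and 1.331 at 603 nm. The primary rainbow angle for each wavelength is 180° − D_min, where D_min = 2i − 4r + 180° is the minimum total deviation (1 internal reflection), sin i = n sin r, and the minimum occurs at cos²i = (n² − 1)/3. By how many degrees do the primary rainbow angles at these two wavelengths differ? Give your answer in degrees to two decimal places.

1.16°

At 445 nm (n = 1.339): cos²i = 0.26431 → i = 59.062°, r = 39.834°, D_min = 138.786°, rainbow angle = 41.214°.
At 603 nm (n = 1.331): cos²i = 0.25719 → i = 59.527°, r = 40.356°, D_min = 137.630°, rainbow angle = 42.370°.
Angular width = |41.214° − 42.370°| = 1.156°.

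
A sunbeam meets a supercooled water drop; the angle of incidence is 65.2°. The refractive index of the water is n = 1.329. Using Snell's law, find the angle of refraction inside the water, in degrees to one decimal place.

43.1°

Snell: sin θ_r = sin θ_i / n = sin 65.2° / 1.329 = 0.9078 / 1.329 = 0.6831.
θ_r = arcsin(0.6831) = 43.08°.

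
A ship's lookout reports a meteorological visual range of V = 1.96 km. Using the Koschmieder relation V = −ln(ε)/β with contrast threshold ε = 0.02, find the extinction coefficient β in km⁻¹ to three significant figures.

β = −ln(0.02) / V = 3.912 / 1.96 = 1.9959 km⁻¹.

2.00 km⁻¹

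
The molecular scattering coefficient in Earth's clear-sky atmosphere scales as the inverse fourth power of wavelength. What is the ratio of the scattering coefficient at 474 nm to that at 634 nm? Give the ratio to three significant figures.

3.20

Rayleigh scattering ∝ λ⁻⁴, so the ratio of coefficients is the inverse fourth power of the wavelength ratio.
σ(474)/σ(634) = (634/474)⁴ = (1.3376)⁴ = 3.201.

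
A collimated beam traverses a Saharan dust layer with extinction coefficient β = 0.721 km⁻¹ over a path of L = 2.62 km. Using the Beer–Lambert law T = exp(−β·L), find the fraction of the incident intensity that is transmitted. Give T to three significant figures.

0.151

τ = β·L = 0.721 × 2.62 = 1.8890.
T = exp(−1.8890) = 0.1512.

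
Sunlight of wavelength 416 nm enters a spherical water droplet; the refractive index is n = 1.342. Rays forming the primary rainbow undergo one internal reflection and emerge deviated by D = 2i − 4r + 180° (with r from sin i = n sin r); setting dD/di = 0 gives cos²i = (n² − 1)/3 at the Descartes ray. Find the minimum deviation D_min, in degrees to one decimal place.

139.2°

cos²i = (1.80096 − 1)/3 = 0.26699; i = arccos(0.51671) = 58.888°.
sin r = sin 58.888°/1.342 = 0.63797; r = 39.641°.
D_min = 2·58.888° − 4·39.641° + 180° = 139.213°.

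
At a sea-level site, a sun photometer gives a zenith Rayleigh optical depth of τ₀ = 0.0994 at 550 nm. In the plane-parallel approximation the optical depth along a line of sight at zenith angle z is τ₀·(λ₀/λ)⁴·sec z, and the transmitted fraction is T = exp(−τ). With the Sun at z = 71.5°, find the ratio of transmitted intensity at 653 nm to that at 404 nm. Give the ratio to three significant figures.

Airmass: sec 71.5° = 3.1515.
τ(653 nm) = 0.0994 × (550/653)⁴ × 3.1515 = 0.0994 × 0.5033 × 3.1515 = 0.1577.
τ(404 nm) = 0.0994 × (550/404)⁴ × 3.1515 = 0.0994 × 3.4350 × 3.1515 = 1.0761.
T(653)/T(404) = exp(τ_B − τ_A) = exp(0.9184) = 2.5053.

2.51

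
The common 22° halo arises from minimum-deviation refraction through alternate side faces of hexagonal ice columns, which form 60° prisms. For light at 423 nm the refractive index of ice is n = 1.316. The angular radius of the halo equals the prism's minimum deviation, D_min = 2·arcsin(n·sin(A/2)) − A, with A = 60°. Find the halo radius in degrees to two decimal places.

n·sin(A/2) = 1.316 × sin 30° = 1.316 × 0.5000 = 0.6580.
D_min = 2·arcsin(0.6580) − 60° = 2 × 41.148° − 60° = 22.295°.

22.30°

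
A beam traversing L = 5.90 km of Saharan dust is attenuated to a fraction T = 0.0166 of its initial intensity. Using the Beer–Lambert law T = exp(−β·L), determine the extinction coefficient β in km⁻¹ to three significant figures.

Beer–Lambert: T = exp(−βL) ⇒ β = −ln(T)/L = −ln(0.0166)/5.90 = 4.0984/5.90 = 0.6946 km⁻¹.

0.695 km⁻¹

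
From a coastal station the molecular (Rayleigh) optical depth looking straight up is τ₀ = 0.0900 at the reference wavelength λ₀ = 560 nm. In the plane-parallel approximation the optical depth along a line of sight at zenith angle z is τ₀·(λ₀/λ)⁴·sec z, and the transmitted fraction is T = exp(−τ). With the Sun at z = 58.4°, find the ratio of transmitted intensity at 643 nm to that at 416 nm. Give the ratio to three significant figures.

Airmass: sec 58.4° = 1.9084.
τ(643 nm) = 0.0900 × (560/643)⁴ × 1.9084 = 0.0900 × 0.5753 × 1.9084 = 0.0988.
τ(416 nm) = 0.0900 × (560/416)⁴ × 1.9084 = 0.0900 × 3.2838 × 1.9084 = 0.5640.
T(643)/T(416) = exp(τ_B − τ_A) = exp(0.4652) = 1.5924.

1.59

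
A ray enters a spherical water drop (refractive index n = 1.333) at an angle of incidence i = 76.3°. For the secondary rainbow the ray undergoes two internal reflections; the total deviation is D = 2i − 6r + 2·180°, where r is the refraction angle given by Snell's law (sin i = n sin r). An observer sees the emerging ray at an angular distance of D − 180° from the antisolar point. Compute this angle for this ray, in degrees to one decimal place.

sin r = sin 76.3° / 1.333 = 0.9715/1.333 = 0.7288; r = 46.79°.
D = 2·76.3° − 6·46.79° + 2·180° = 152.60° − 280.74° + 360° = 231.86°.
Angle from antisolar point = D − 180° = 51.86°.

51.9°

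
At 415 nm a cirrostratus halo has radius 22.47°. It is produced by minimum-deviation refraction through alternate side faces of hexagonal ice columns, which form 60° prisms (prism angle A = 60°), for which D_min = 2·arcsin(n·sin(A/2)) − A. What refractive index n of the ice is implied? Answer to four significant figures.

1.318

Rearranging: n = sin((D_min + A)/2) / sin(A/2).
(D_min + A)/2 = (22.47° + 60°)/2 = 41.235°.
n = sin 41.235° / sin 30° = 0.6591 / 0.5000 = 1.3183.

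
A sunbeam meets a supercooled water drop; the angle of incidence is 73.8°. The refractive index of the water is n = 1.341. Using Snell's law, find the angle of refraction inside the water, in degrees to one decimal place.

Snell: sin θ_r = sin θ_i / n = sin 73.8° / 1.341 = 0.9603 / 1.341 = 0.7161.
θ_r = arcsin(0.7161) = 45.73°.

45.7°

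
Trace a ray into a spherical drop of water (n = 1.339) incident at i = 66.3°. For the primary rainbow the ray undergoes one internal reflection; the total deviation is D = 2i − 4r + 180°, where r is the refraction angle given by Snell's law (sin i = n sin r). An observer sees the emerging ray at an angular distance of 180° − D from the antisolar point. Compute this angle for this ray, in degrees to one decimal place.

40.0°

sin r = sin 66.3° / 1.339 = 0.9157/1.339 = 0.6838; r = 43.14°.
D = 2·66.3° − 4·43.14° + 180° = 132.60° − 172.58° + 180° = 140.02°.
Angle from antisolar point = 180° − D = 39.98°.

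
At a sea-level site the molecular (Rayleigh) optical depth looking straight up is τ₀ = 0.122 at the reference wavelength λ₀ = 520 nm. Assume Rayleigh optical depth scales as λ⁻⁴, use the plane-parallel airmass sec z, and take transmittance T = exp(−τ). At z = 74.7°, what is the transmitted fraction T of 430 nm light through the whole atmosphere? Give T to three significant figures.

sec 74.7° = 3.7897.
τ = 0.122 × (520/430)⁴ × 3.7897 = 0.122 × 2.1386 × 3.7897 = 0.9888.
T = exp(−0.9888) = 0.3720.

0.372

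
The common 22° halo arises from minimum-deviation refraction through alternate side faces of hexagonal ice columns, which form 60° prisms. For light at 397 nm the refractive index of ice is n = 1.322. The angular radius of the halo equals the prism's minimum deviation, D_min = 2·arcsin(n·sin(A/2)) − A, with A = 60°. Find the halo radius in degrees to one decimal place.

n·sin(A/2) = 1.322 × sin 30° = 1.322 × 0.5000 = 0.6610.
D_min = 2·arcsin(0.6610) − 60° = 2 × 41.376° − 60° = 22.752°.

22.8°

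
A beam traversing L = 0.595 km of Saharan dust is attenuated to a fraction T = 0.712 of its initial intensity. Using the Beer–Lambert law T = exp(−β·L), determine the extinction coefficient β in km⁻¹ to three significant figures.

Beer–Lambert: T = exp(−βL) ⇒ β = −ln(T)/L = −ln(0.712)/0.595 = 0.3397/0.595 = 0.5709 km⁻¹.

0.571 km⁻¹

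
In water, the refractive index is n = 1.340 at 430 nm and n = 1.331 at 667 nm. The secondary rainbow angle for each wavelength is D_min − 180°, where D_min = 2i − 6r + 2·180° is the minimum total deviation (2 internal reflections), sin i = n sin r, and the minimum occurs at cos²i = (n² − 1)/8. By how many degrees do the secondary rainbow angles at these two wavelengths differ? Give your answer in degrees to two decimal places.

At 430 nm (n = 1.340): cos²i = 0.09945 → i = 71.618°, r = 45.088°, D_min = 232.709°, rainbow angle = 52.709°.
At 667 nm (n = 1.331): cos²i = 0.09645 → i = 71.907°, r = 45.575°, D_min = 230.365°, rainbow angle = 50.365°.
Angular width = |52.709° − 50.365°| = 2.344°.

2.34°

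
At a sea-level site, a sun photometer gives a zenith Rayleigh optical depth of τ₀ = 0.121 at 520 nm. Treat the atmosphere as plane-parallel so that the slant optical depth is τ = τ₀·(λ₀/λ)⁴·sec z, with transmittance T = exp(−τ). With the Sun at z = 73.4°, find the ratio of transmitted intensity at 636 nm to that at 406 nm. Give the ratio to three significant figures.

2.59

Airmass: sec 73.4° = 3.5003.
τ(636 nm) = 0.121 × (520/636)⁴ × 3.5003 = 0.121 × 0.4469 × 3.5003 = 0.1893.
τ(406 nm) = 0.121 × (520/406)⁴ × 3.5003 = 0.121 × 2.6910 × 3.5003 = 1.1397.
T(636)/T(406) = exp(τ_B − τ_A) = exp(0.9505) = 2.5869.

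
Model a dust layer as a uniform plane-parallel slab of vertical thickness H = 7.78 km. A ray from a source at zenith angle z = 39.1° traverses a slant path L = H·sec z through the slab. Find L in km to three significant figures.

sec z = 1/cos 39.1° = 1.2886.
L = 7.78 × 1.2886 = 10.025 km.

10.0 km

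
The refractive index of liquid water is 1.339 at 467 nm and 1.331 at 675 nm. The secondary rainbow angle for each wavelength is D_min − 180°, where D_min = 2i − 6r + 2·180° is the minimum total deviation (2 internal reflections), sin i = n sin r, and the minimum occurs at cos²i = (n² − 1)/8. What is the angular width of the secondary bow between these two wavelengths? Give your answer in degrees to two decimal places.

At 467 nm (n = 1.339): cos²i = 0.09912 → i = 71.650°, r = 45.141°, D_min = 232.451°, rainbow angle = 52.451°.
At 675 nm (n = 1.331): cos²i = 0.09645 → i = 71.907°, r = 45.575°, D_min = 230.365°, rainbow angle = 50.365°.
Angular width = |52.451° − 50.365°| = 2.086°.

2.09°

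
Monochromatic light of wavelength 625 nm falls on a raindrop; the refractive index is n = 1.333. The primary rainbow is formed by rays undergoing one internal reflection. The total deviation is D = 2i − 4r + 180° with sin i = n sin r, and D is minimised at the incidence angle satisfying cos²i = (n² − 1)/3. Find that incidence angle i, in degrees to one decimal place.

cos²i = (1.333² − 1)/3 = (1.77689 − 1)/3 = 0.25896.
cos i = 0.50888, so i = 59.410°.

59.4°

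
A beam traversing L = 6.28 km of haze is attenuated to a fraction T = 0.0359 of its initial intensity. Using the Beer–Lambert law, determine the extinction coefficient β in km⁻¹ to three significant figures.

Beer–Lambert: T = exp(−βL) ⇒ β = −ln(T)/L = −ln(0.0359)/6.28 = 3.3270/6.28 = 0.5298 km⁻¹.

0.530 km⁻¹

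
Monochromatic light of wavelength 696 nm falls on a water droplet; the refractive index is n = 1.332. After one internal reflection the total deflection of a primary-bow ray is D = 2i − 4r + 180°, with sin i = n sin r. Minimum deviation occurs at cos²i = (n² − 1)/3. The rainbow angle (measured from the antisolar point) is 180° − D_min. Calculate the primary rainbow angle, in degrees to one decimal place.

42.2°

cos²i = (1.77422 − 1)/3 = 0.25807; i = arccos(0.50801) = 59.469°.
sin r = sin 59.469°/1.332 = 0.64666; r = 40.290°.
D_min = 2·59.469° − 4·40.290° + 180° = 137.776°.
Rainbow angle = 180° − D_min = 42.224°.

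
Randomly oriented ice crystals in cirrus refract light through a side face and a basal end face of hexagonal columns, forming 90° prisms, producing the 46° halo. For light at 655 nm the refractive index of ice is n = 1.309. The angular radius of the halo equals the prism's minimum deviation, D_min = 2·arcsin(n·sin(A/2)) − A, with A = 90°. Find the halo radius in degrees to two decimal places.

45.52°

n·sin(A/2) = 1.309 × sin 45° = 1.309 × 0.7071 = 0.9256.
D_min = 2·arcsin(0.9256) − 90° = 2 × 67.759° − 90° = 45.519°.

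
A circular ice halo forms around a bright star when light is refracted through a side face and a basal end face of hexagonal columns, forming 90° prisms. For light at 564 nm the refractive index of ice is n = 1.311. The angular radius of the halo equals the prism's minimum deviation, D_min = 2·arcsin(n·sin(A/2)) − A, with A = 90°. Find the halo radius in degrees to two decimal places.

n·sin(A/2) = 1.311 × sin 45° = 1.311 × 0.7071 = 0.9270.
D_min = 2·arcsin(0.9270) − 90° = 2 × 67.974° − 90° = 45.949°.

45.95°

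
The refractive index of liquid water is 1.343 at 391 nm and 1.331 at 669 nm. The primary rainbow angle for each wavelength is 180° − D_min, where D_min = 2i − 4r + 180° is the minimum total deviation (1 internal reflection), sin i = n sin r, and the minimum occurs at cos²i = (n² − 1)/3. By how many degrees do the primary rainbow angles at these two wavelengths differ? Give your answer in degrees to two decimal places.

1.72°

At 391 nm (n = 1.343): cos²i = 0.26788 → i = 58.830°, r = 39.577°, D_min = 139.354°, rainbow angle = 40.646°.
At 669 nm (n = 1.331): cos²i = 0.25719 → i = 59.527°, r = 40.356°, D_min = 137.630°, rainbow angle = 42.370°.
Angular width = |40.646° − 42.370°| = 1.724°.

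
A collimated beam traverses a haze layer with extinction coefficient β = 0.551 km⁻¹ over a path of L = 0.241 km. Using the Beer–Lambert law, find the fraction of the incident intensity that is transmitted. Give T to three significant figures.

τ = β·L = 0.551 × 0.241 = 0.1328.
T = exp(−0.1328) = 0.8756.

0.876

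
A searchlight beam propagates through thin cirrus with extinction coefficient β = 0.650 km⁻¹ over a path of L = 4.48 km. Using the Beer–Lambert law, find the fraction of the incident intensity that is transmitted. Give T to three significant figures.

0.0544

τ = β·L = 0.650 × 4.48 = 2.9120.
T = exp(−2.9120) = 0.0544.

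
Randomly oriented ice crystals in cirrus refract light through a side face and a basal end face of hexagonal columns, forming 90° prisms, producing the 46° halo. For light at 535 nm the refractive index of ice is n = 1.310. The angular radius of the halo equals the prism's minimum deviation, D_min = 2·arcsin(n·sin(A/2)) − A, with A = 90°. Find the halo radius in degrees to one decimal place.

45.7°

n·sin(A/2) = 1.310 × sin 45° = 1.310 × 0.7071 = 0.9263.
D_min = 2·arcsin(0.9263) − 90° = 2 × 67.867° − 90° = 45.733°.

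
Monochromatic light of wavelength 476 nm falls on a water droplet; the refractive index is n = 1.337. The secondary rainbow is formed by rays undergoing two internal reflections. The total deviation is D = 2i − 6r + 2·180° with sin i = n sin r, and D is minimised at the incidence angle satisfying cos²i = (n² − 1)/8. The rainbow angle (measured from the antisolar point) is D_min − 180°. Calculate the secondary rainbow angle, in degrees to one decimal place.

51.9°

cos²i = (1.78757 − 1)/8 = 0.09845; i = arccos(0.31376) = 71.714°.
sin r = sin 71.714°/1.337 = 0.71017; r = 45.249°.
D_min = 2·71.714° − 6·45.249° + 360° = 231.934°.
Rainbow angle = D_min − 180° = 51.934°.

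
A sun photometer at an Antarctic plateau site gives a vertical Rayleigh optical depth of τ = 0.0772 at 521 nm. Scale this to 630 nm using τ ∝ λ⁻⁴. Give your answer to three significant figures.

0.0361

τ(630 nm) = τ(521 nm) × (521/630)⁴ = 0.0772 × (0.8270)⁴ = 0.0772 × 0.4677 = 0.0361.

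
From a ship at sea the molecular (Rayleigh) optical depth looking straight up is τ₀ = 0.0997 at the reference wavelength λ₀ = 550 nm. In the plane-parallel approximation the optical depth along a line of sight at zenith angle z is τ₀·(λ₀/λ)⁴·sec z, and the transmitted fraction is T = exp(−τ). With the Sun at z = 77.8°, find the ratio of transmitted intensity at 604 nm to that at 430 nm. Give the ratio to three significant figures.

Airmass: sec 77.8° = 4.7321.
τ(604 nm) = 0.0997 × (550/604)⁴ × 4.7321 = 0.0997 × 0.6875 × 4.7321 = 0.3244.
τ(430 nm) = 0.0997 × (550/430)⁴ × 4.7321 = 0.0997 × 2.6766 × 4.7321 = 1.2628.
T(604)/T(430) = exp(τ_B − τ_A) = exp(0.9384) = 2.5559.

2.56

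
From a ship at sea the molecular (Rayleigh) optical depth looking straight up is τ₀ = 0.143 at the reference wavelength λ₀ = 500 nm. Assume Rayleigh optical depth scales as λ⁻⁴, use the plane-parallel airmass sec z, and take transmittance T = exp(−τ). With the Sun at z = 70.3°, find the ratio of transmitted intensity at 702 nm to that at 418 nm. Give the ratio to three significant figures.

2.14

Airmass: sec 70.3° = 2.9665.
τ(702 nm) = 0.143 × (500/702)⁴ × 2.9665 = 0.143 × 0.2574 × 2.9665 = 0.1092.
τ(418 nm) = 0.143 × (500/418)⁴ × 2.9665 = 0.143 × 2.0473 × 2.9665 = 0.8685.
T(702)/T(418) = exp(τ_B − τ_A) = exp(0.7593) = 2.1368.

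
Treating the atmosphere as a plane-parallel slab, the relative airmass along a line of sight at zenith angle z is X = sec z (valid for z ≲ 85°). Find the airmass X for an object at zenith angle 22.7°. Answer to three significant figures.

X = sec z = 1/cos 22.7° = 1/0.9225 = 1.0840.

1.08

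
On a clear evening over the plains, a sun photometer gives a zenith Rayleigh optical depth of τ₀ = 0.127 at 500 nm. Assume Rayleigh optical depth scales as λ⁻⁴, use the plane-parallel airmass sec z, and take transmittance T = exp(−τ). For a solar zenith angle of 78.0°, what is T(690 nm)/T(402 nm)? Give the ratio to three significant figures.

3.65

Airmass: sec 78.0° = 4.8097.
τ(690 nm) = 0.127 × (500/690)⁴ × 4.8097 = 0.127 × 0.2757 × 4.8097 = 0.1684.
τ(402 nm) = 0.127 × (500/402)⁴ × 4.8097 = 0.127 × 2.3932 × 4.8097 = 1.4618.
T(690)/T(402) = exp(τ_B − τ_A) = exp(1.2934) = 3.6452.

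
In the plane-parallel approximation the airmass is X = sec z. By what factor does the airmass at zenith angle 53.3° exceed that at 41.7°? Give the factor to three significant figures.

X(53.3°)/X(41.7°) = sec 53.3° / sec 41.7° = cos 41.7° / cos 53.3° = 0.7466/0.5976 = 1.2493.

1.25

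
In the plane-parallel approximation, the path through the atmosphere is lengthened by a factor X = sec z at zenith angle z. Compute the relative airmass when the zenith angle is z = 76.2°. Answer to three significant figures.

X = sec z = 1/cos 76.2° = 1/0.2385 = 4.1923.

4.19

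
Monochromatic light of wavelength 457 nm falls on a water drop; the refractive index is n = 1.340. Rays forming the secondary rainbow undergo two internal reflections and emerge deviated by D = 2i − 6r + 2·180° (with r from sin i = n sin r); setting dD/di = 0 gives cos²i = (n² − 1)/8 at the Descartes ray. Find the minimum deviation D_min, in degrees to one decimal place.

232.7°

cos²i = (1.79560 − 1)/8 = 0.09945; i = arccos(0.31536) = 71.618°.
sin r = sin 71.618°/1.340 = 0.70819; r = 45.088°.
D_min = 2·71.618° − 6·45.088° + 360° = 232.709°.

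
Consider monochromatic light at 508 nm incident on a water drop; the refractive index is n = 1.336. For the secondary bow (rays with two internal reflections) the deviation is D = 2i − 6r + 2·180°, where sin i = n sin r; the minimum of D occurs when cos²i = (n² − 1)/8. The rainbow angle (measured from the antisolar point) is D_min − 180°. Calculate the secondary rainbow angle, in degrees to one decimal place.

cos²i = (1.78490 − 1)/8 = 0.09811; i = arccos(0.31323) = 71.746°.
sin r = sin 71.746°/1.336 = 0.71084; r = 45.303°.
D_min = 2·71.746° − 6·45.303° + 360° = 231.674°.
Rainbow angle = D_min − 180° = 51.674°.

51.7°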